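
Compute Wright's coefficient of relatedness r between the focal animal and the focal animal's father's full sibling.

Each parent–offspring link contributes a factor of 1/2, and independent paths through distinct common ancestors add.
Full aunt/uncle↔niece/nephew: two paths of length 3 through the shared grandparent pair: r = 2·(1/2)^3 = 1/4.

0.25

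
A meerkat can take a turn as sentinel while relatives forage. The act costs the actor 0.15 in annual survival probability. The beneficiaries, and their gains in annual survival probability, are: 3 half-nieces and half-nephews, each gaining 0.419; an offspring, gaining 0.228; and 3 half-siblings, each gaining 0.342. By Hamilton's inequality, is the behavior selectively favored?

Yes

Hamilton's rule: the trait is favored when the sum of r·B over every recipient exceeds the actor's cost C.
r to a half-niece or half-nephew = 1/8 (half-aunt/uncle↔niece/nephew: one path of length 3: r = (1/2)^3 = 1/8).
r to an offspring = 0.5 (one parent–offspring link: r = (1/2)^1 = 1/2).
r to a half-sibling = 0.25 (half-sibs share one parent — one path of length 2: r = (1/2)^2 = 1/4).
Summing one r·B term per recipient: 3·0.125·0.419 + 1·0.5·0.228 + 3·0.25·0.342 = 0.527625.
0.527625 > 0.15: the indirect benefit exceeds the cost.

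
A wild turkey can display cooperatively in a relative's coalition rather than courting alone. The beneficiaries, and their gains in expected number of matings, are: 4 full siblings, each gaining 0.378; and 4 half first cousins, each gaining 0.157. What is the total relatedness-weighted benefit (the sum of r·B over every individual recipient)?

r to a full sibling = 0.5 (full sibs share both parents — two paths of length 2: r = 2·(1/2)^2 = 1/2).
r to a half first cousin = 1/16 (half first cousins share one grandparent — one path of length 4: r = (1/2)^4 = 1/16).
Summing one r·B term per recipient: 4·0.5·0.378 + 4·0.0625·0.157 = 0.79525.

0.79525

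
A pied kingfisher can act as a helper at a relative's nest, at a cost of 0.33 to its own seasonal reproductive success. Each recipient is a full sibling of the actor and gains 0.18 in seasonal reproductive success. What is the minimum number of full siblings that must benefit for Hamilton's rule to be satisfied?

4

r to a full sibling = 1/2 (full sibs share both parents — two paths of length 2: r = 2·(1/2)^2 = 1/2).
Hamilton's rule: n·r·B > C  ⇒  n > C/(r·B) = 0.33/(0.5·0.18) = 3.667.
The smallest integer exceeding 3.667 is 4.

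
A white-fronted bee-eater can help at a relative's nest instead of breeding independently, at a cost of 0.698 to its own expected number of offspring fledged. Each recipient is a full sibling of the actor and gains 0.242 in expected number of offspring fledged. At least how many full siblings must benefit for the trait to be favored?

r to a full sibling = 0.5 (full sibs share both parents — two paths of length 2: r = 2·(1/2)^2 = 1/2).
Hamilton's rule: n·r·B > C  ⇒  n > C/(r·B) = 0.698/(0.5·0.242) = 5.769.
The smallest integer exceeding 5.769 is 6.

6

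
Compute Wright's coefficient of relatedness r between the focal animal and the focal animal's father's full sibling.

0.25

Each parent–offspring link contributes a factor of 1/2, and independent paths through distinct common ancestors add.
Full aunt/uncle↔niece/nephew: two paths of length 3 through the shared grandparent pair: r = 2·(1/2)^3 = 1/4.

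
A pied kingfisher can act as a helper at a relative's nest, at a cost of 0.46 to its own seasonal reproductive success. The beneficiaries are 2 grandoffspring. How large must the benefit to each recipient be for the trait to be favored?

r to a grandoffspring = 1/4 (two parent–offspring links: r = (1/2)^2 = 1/4).
Hamilton's rule with n recipients of equal r: n·r·B > C, so B > C/(n·r) = 0.46/(2·0.25) = 0.92.

0.92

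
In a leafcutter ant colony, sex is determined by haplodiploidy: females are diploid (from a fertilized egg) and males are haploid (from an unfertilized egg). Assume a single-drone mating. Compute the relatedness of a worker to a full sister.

Haplodiploid full sisters inherit their father's entire haploid genome identically (contributing 1/2) and on average half of their mother's contribution (1/2 · 1/2 = 1/4); r = 1/2 + 1/4 = 3/4.

0.75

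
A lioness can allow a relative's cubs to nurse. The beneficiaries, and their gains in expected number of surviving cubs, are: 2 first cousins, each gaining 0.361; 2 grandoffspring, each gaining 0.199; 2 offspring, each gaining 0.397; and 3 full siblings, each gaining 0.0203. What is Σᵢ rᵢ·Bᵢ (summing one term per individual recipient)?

r to a first cousin = 1/8 (first cousins share one grandparent pair — two paths of length 4: r = 2·(1/2)^4 = 1/8).
r to a grandoffspring = 1/4 (two parent–offspring links: r = (1/2)^2 = 1/4).
r to an offspring = 1/2 (one parent–offspring link: r = (1/2)^1 = 1/2).
r to a full sibling = 0.5 (full sibs share both parents — two paths of length 2: r = 2·(1/2)^2 = 1/2).
Summing one r·B term per recipient: 2·0.125·0.361 + 2·0.25·0.199 + 2·0.5·0.397 + 3·0.5·0.0203 = 0.6172.

0.6172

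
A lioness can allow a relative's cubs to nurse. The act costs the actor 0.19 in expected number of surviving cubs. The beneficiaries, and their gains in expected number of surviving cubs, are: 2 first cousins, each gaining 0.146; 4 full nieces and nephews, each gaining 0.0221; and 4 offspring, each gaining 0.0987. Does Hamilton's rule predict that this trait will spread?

Yes

Hamilton's rule: the trait is favored when the sum of r·B over every recipient exceeds the actor's cost C.
r to a first cousin = 1/8 (first cousins share one grandparent pair — two paths of length 4: r = 2·(1/2)^4 = 1/8).
r to a full niece or nephew = 0.25 (full aunt/uncle↔niece/nephew: two paths of length 3 through the shared grandparent pair: r = 2·(1/2)^3 = 1/4).
r to an offspring = 0.5 (one parent–offspring link: r = (1/2)^1 = 1/2).
Summing one r·B term per recipient: 2·0.125·0.146 + 4·0.25·0.0221 + 4·0.5·0.0987 = 0.256.
0.256 > 0.19: the indirect benefit exceeds the cost.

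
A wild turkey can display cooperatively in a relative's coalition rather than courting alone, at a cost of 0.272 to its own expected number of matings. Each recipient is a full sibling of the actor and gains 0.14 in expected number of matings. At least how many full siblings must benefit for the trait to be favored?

4

r to a full sibling = 1/2 (full sibs share both parents — two paths of length 2: r = 2·(1/2)^2 = 1/2).
Hamilton's rule: n·r·B > C  ⇒  n > C/(r·B) = 0.272/(0.5·0.14) = 3.886.
The smallest integer exceeding 3.886 is 4.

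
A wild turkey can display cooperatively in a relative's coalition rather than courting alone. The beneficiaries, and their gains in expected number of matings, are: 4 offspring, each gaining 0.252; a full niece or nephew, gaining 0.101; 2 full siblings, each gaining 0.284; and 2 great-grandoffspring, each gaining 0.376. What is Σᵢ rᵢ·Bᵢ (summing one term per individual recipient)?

r to an offspring = 1/2 (one parent–offspring link: r = (1/2)^1 = 1/2).
r to a full niece or nephew = 0.25 (full aunt/uncle↔niece/nephew: two paths of length 3 through the shared grandparent pair: r = 2·(1/2)^3 = 1/4).
r to a full sibling = 1/2 (full sibs share both parents — two paths of length 2: r = 2·(1/2)^2 = 1/2).
r to a great-grandoffspring = 0.125 (three parent–offspring links: r = (1/2)^3 = 1/8).
Summing one r·B term per recipient: 4·0.5·0.252 + 1·0.25·0.101 + 2·0.5·0.284 + 2·0.125·0.376 = 0.90725.

0.90725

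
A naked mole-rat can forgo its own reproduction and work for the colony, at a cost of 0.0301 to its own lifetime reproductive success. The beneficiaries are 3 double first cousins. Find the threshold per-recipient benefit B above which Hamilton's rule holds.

r to a double first cousin = 0.25 (double first cousins share both grandparent pairs — four paths of length 4: r = 4·(1/2)^4 = 1/4).
Hamilton's rule with n recipients of equal r: n·r·B > C, so B > C/(n·r) = 0.0301/(3·0.25) = 0.0401.

0.0401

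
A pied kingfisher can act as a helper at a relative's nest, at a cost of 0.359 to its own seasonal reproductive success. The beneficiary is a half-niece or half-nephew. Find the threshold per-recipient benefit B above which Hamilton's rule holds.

r to a half-niece or half-nephew = 1/8 (half-aunt/uncle↔niece/nephew: one path of length 3: r = (1/2)^3 = 1/8).
Hamilton's rule with n recipients of equal r: n·r·B > C, so B > C/(n·r) = 0.359/(1·0.125) = 2.872.

2.872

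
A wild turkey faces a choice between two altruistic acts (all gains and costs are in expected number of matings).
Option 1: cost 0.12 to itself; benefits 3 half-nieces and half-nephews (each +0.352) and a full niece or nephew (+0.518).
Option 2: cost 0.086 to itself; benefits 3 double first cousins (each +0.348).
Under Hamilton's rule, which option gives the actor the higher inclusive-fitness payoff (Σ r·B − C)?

Option 1: r to a half-niece or half-nephew = 0.125.
Option 1: r to a full niece or nephew = 0.25.
Option 1: Σ r·B − C = (3·0.125·0.352 + 1·0.25·0.518) − 0.12 = 0.1415.
Option 2: r to a double first cousin = 0.25.
Option 2: Σ r·B − C = (3·0.25·0.348) − 0.086 = 0.175.
Option 2 has the higher net inclusive-fitness payoff.

Option 2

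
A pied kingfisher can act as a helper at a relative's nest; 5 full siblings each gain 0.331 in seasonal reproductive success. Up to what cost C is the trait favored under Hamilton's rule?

r to a full sibling = 1/2 (full sibs share both parents — two paths of length 2: r = 2·(1/2)^2 = 1/2).
Hamilton's rule: n·r·B > C, so the trait is favored while C < n·r·B = 5·0.5·0.331 = 0.8275.

0.8275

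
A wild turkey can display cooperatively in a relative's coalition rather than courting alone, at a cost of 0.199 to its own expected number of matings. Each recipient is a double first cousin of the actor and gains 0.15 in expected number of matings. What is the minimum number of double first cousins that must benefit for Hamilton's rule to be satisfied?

6

r to a double first cousin = 0.25 (double first cousins share both grandparent pairs — four paths of length 4: r = 4·(1/2)^4 = 1/4).
Hamilton's rule: n·r·B > C  ⇒  n > C/(r·B) = 0.199/(0.25·0.15) = 5.307.
The smallest integer exceeding 5.307 is 6.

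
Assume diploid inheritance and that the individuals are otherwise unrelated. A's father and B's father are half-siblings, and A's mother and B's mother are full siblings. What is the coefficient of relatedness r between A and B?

0.1875

Wright's path rule: contributions from independent ancestry routes add.
A and B are related in two ways: half first cousins through their fathers (r = 1/16) and first cousins through their mothers (r = 1/8).
r = 1/16 + 1/8 = 3/16 = 0.1875.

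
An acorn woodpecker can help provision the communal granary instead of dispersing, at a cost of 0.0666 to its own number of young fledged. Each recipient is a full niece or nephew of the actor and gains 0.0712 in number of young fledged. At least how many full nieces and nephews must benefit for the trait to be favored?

r to a full niece or nephew = 0.25 (full aunt/uncle↔niece/nephew: two paths of length 3 through the shared grandparent pair: r = 2·(1/2)^3 = 1/4).
Hamilton's rule: n·r·B > C  ⇒  n > C/(r·B) = 0.0666/(0.25·0.0712) = 3.742.
The smallest integer exceeding 3.742 is 4.

4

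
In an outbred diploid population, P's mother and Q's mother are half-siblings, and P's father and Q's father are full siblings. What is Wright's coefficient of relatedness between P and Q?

0.1875

Wright's path rule: contributions from independent ancestry routes add.
P and Q are related in two ways: half first cousins through their mothers (r = 1/16) and first cousins through their fathers (r = 1/8).
r = 1/16 + 1/8 = 0.1875.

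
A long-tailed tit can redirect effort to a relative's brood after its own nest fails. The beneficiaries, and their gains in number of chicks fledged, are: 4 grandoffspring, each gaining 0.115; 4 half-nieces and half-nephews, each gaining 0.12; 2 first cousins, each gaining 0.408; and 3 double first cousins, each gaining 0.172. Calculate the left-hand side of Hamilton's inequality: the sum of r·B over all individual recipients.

r to a grandoffspring = 1/4 (two parent–offspring links: r = (1/2)^2 = 1/4).
r to a half-niece or half-nephew = 0.125 (half-aunt/uncle↔niece/nephew: one path of length 3: r = (1/2)^3 = 1/8).
r to a first cousin = 1/8 (first cousins share one grandparent pair — two paths of length 4: r = 2·(1/2)^4 = 1/8).
r to a double first cousin = 1/4 (double first cousins share both grandparent pairs — four paths of length 4: r = 4·(1/2)^4 = 1/4).
Summing one r·B term per recipient: 4·0.25·0.115 + 4·0.125·0.12 + 2·0.125·0.408 + 3·0.25·0.172 = 0.406.

0.406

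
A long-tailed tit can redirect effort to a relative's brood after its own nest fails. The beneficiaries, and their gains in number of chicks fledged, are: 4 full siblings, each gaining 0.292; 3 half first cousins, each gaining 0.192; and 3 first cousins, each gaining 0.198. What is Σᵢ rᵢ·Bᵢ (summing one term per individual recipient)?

r to a full sibling = 1/2 (full sibs share both parents — two paths of length 2: r = 2·(1/2)^2 = 1/2).
r to a half first cousin = 0.0625 (half first cousins share one grandparent — one path of length 4: r = (1/2)^4 = 1/16).
r to a first cousin = 1/8 (first cousins share one grandparent pair — two paths of length 4: r = 2·(1/2)^4 = 1/8).
Summing one r·B term per recipient: 4·0.5·0.292 + 3·0.0625·0.192 + 3·0.125·0.198 = 0.69425.

0.69425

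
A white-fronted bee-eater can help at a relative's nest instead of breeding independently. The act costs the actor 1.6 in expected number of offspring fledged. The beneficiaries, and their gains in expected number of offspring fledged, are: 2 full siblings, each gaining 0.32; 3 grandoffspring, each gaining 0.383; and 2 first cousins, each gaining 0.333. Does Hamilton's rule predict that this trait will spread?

No

Hamilton's rule: the trait is favored when the sum of r·B over every recipient exceeds the actor's cost C.
r to a full sibling = 0.5 (full sibs share both parents — two paths of length 2: r = 2·(1/2)^2 = 1/2).
r to a grandoffspring = 0.25 (two parent–offspring links: r = (1/2)^2 = 1/4).
r to a first cousin = 0.125 (first cousins share one grandparent pair — two paths of length 4: r = 2·(1/2)^4 = 1/8).
Summing one r·B term per recipient: 2·0.5·0.32 + 3·0.25·0.383 + 2·0.125·0.333 = 0.6905.
0.6905 < 1.6: the indirect benefit is less than the cost.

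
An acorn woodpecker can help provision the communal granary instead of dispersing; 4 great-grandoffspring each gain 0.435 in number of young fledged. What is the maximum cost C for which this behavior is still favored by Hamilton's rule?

0.2175

r to a great-grandoffspring = 1/8 (three parent–offspring links: r = (1/2)^3 = 1/8).
Hamilton's rule: n·r·B > C, so the trait is favored while C < n·r·B = 4·0.125·0.435 = 0.2175.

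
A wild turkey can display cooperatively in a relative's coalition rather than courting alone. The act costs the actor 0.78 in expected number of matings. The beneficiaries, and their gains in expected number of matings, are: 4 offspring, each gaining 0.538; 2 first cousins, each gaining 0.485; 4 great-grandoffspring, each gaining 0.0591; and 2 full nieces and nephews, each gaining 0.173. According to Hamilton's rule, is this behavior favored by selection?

Hamilton's rule: the trait is favored when the sum of r·B over every recipient exceeds the actor's cost C.
r to an offspring = 0.5 (one parent–offspring link: r = (1/2)^1 = 1/2).
r to a first cousin = 1/8 (first cousins share one grandparent pair — two paths of length 4: r = 2·(1/2)^4 = 1/8).
r to a great-grandoffspring = 1/8 (three parent–offspring links: r = (1/2)^3 = 1/8).
r to a full niece or nephew = 1/4 (full aunt/uncle↔niece/nephew: two paths of length 3 through the shared grandparent pair: r = 2·(1/2)^3 = 1/4).
Summing one r·B term per recipient: 4·0.5·0.538 + 2·0.125·0.485 + 4·0.125·0.0591 + 2·0.25·0.173 = 1.3133.
1.3133 > 0.78: the indirect benefit exceeds the cost.

Yes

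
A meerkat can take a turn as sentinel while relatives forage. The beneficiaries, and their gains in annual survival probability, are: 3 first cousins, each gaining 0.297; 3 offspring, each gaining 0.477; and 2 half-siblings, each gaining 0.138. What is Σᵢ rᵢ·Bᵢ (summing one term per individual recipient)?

0.895875

r to a first cousin = 1/8 (first cousins share one grandparent pair — two paths of length 4: r = 2·(1/2)^4 = 1/8).
r to an offspring = 1/2 (one parent–offspring link: r = (1/2)^1 = 1/2).
r to a half-sibling = 0.25 (half-sibs share one parent — one path of length 2: r = (1/2)^2 = 1/4).
Summing one r·B term per recipient: 3·0.125·0.297 + 3·0.5·0.477 + 2·0.25·0.138 = 0.895875.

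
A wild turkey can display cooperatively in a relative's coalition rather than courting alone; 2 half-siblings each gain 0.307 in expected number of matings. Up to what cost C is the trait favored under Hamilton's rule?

r to a half-sibling = 1/4 (half-sibs share one parent — one path of length 2: r = (1/2)^2 = 1/4).
Hamilton's rule: n·r·B > C, so the trait is favored while C < n·r·B = 2·0.25·0.307 = 0.1535.

0.1535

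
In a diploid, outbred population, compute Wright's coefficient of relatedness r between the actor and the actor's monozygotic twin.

1

Each parent–offspring link contributes a factor of 1/2, and independent paths through distinct common ancestors add.
Monozygotic twins share every allele identical by descent: r = 1.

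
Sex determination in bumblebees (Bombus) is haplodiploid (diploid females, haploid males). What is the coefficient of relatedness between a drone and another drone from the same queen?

0.5

Haploid brothers each carry a random half of the queen's diploid genome, so on average they share half: r = 1/2.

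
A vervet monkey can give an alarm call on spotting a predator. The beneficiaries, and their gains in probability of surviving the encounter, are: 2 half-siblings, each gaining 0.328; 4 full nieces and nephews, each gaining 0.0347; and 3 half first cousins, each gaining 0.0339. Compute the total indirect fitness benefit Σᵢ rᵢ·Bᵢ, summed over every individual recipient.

0.20505625

r to a half-sibling = 0.25 (half-sibs share one parent — one path of length 2: r = (1/2)^2 = 1/4).
r to a full niece or nephew = 1/4 (full aunt/uncle↔niece/nephew: two paths of length 3 through the shared grandparent pair: r = 2·(1/2)^3 = 1/4).
r to a half first cousin = 1/16 (half first cousins share one grandparent — one path of length 4: r = (1/2)^4 = 1/16).
Summing one r·B term per recipient: 2·0.25·0.328 + 4·0.25·0.0347 + 3·0.0625·0.0339 = 0.20505625.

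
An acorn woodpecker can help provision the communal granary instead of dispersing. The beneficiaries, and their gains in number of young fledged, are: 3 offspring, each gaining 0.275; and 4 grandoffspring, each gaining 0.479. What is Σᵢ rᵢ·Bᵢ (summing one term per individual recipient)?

r to an offspring = 1/2 (one parent–offspring link: r = (1/2)^1 = 1/2).
r to a grandoffspring = 1/4 (two parent–offspring links: r = (1/2)^2 = 1/4).
Summing one r·B term per recipient: 3·0.5·0.275 + 4·0.25·0.479 = 0.8915.

0.8915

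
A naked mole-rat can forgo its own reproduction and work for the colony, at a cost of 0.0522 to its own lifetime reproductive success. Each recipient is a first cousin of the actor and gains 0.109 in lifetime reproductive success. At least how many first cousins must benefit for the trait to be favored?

4

r to a first cousin = 1/8 (first cousins share one grandparent pair — two paths of length 4: r = 2·(1/2)^4 = 1/8).
Hamilton's rule: n·r·B > C  ⇒  n > C/(r·B) = 0.0522/(0.125·0.109) = 3.831.
The smallest integer exceeding 3.831 is 4.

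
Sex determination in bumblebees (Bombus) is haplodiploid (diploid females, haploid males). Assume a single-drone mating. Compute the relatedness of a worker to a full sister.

Haplodiploid full sisters inherit their father's entire haploid genome identically (contributing 1/2) and on average half of their mother's contribution (1/2 · 1/2 = 1/4); r = 1/2 + 1/4 = 3/4.

0.75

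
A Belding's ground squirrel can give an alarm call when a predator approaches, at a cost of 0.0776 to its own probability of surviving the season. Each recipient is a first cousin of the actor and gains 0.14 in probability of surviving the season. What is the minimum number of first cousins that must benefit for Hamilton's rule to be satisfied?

5

r to a first cousin = 0.125 (first cousins share one grandparent pair — two paths of length 4: r = 2·(1/2)^4 = 1/8).
Hamilton's rule: n·r·B > C  ⇒  n > C/(r·B) = 0.0776/(0.125·0.14) = 4.434.
The smallest integer exceeding 4.434 is 5.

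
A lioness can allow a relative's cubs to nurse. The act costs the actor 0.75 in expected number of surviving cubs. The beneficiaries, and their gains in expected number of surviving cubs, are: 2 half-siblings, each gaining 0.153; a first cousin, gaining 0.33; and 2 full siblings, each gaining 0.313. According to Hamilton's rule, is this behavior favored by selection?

Hamilton's rule: the trait is favored when the sum of r·B over every recipient exceeds the actor's cost C.
r to a half-sibling = 0.25 (half-sibs share one parent — one path of length 2: r = (1/2)^2 = 1/4).
r to a first cousin = 1/8 (first cousins share one grandparent pair — two paths of length 4: r = 2·(1/2)^4 = 1/8).
r to a full sibling = 1/2 (full sibs share both parents — two paths of length 2: r = 2·(1/2)^2 = 1/2).
Summing one r·B term per recipient: 2·0.25·0.153 + 1·0.125·0.33 + 2·0.5·0.313 = 0.43075.
0.43075 < 0.75: the indirect benefit is less than the cost.

No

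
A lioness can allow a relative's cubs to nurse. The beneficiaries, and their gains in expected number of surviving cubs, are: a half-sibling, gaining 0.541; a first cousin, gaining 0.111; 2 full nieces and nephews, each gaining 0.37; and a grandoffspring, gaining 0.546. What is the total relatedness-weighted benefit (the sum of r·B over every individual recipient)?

0.470625

r to a half-sibling = 0.25 (half-sibs share one parent — one path of length 2: r = (1/2)^2 = 1/4).
r to a first cousin = 1/8 (first cousins share one grandparent pair — two paths of length 4: r = 2·(1/2)^4 = 1/8).
r to a full niece or nephew = 1/4 (full aunt/uncle↔niece/nephew: two paths of length 3 through the shared grandparent pair: r = 2·(1/2)^3 = 1/4).
r to a grandoffspring = 0.25 (two parent–offspring links: r = (1/2)^2 = 1/4).
Summing one r·B term per recipient: 1·0.25·0.541 + 1·0.125·0.111 + 2·0.25·0.37 + 1·0.25·0.546 = 0.470625.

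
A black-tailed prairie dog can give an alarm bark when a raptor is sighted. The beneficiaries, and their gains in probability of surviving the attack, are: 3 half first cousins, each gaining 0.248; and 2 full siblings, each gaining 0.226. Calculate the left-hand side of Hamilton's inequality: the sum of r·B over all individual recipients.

0.2725

r to a half first cousin = 0.0625 (half first cousins share one grandparent — one path of length 4: r = (1/2)^4 = 1/16).
r to a full sibling = 1/2 (full sibs share both parents — two paths of length 2: r = 2·(1/2)^2 = 1/2).
Summing one r·B term per recipient: 3·0.0625·0.248 + 2·0.5·0.226 = 0.2725.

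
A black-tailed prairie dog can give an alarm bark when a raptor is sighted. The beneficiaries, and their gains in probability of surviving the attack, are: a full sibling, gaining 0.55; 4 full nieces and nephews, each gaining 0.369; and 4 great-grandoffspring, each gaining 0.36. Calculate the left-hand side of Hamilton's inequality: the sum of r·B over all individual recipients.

0.824

r to a full sibling = 0.5 (full sibs share both parents — two paths of length 2: r = 2·(1/2)^2 = 1/2).
r to a full niece or nephew = 0.25 (full aunt/uncle↔niece/nephew: two paths of length 3 through the shared grandparent pair: r = 2·(1/2)^3 = 1/4).
r to a great-grandoffspring = 1/8 (three parent–offspring links: r = (1/2)^3 = 1/8).
Summing one r·B term per recipient: 1·0.5·0.55 + 4·0.25·0.369 + 4·0.125·0.36 = 0.824.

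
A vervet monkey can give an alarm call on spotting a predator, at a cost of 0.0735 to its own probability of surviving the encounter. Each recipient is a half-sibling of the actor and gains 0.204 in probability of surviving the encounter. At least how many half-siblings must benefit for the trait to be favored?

2

r to a half-sibling = 1/4 (half-sibs share one parent — one path of length 2: r = (1/2)^2 = 1/4).
Hamilton's rule: n·r·B > C  ⇒  n > C/(r·B) = 0.0735/(0.25·0.204) = 1.441.
The smallest integer exceeding 1.441 is 2.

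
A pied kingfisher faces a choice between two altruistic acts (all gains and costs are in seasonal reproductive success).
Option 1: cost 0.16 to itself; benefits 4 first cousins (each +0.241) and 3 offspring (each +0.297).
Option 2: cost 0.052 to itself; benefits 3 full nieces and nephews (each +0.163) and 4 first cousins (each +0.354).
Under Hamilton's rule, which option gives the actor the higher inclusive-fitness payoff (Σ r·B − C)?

Option 1

Option 1: r to a first cousin = 0.125.
Option 1: r to an offspring = 0.5.
Option 1: Σ r·B − C = (4·0.125·0.241 + 3·0.5·0.297) − 0.16 = 0.406.
Option 2: r to a full niece or nephew = 0.25.
Option 2: r to a first cousin = 0.125.
Option 2: Σ r·B − C = (3·0.25·0.163 + 4·0.125·0.354) − 0.052 = 0.24725.
Option 1 has the higher net inclusive-fitness payoff.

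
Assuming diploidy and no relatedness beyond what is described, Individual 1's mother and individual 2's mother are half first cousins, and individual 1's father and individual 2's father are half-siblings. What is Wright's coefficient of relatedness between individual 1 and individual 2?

With two independent routes of shared ancestry, r is the sum of the two contributions.
Individual 1 and individual 2 are related in two ways: half second cousins through their mothers (r = 1/64) and half first cousins through their fathers (r = 1/16).
r = 1/64 + 1/16 = 0.078125.

0.078125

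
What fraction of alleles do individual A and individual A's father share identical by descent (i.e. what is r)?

Each parent–offspring link contributes a factor of 1/2, and independent paths through distinct common ancestors add.
One parent–offspring link: r = (1/2)^1 = 1/2.

0.5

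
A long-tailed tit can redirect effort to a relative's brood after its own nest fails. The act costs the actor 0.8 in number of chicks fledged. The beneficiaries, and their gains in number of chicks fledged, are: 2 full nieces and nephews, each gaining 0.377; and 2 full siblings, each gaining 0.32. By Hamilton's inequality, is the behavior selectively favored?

Hamilton's rule: the trait is favored when the sum of r·B over every recipient exceeds the actor's cost C.
r to a full niece or nephew = 0.25 (full aunt/uncle↔niece/nephew: two paths of length 3 through the shared grandparent pair: r = 2·(1/2)^3 = 1/4).
r to a full sibling = 1/2 (full sibs share both parents — two paths of length 2: r = 2·(1/2)^2 = 1/2).
Summing one r·B term per recipient: 2·0.25·0.377 + 2·0.5·0.32 = 0.5085.
0.5085 < 0.8: the indirect benefit is less than the cost.

No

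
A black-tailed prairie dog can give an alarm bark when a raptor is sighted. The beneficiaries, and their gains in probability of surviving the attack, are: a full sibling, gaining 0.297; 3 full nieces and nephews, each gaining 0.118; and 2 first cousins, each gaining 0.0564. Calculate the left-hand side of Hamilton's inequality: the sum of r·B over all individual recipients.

0.2511

r to a full sibling = 1/2 (full sibs share both parents — two paths of length 2: r = 2·(1/2)^2 = 1/2).
r to a full niece or nephew = 1/4 (full aunt/uncle↔niece/nephew: two paths of length 3 through the shared grandparent pair: r = 2·(1/2)^3 = 1/4).
r to a first cousin = 0.125 (first cousins share one grandparent pair — two paths of length 4: r = 2·(1/2)^4 = 1/8).
Summing one r·B term per recipient: 1·0.5·0.297 + 3·0.25·0.118 + 2·0.125·0.0564 = 0.2511.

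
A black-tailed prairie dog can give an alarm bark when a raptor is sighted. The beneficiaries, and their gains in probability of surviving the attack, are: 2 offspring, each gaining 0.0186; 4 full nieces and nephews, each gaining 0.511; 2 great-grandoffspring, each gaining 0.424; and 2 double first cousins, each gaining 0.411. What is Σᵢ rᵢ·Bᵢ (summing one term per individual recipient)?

r to an offspring = 1/2 (one parent–offspring link: r = (1/2)^1 = 1/2).
r to a full niece or nephew = 0.25 (full aunt/uncle↔niece/nephew: two paths of length 3 through the shared grandparent pair: r = 2·(1/2)^3 = 1/4).
r to a great-grandoffspring = 0.125 (three parent–offspring links: r = (1/2)^3 = 1/8).
r to a double first cousin = 1/4 (double first cousins share both grandparent pairs — four paths of length 4: r = 4·(1/2)^4 = 1/4).
Summing one r·B term per recipient: 2·0.5·0.0186 + 4·0.25·0.511 + 2·0.125·0.424 + 2·0.25·0.411 = 0.8411.

0.8411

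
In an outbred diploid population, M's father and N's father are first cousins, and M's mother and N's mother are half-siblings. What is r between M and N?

0.09375

Independent pedigree routes through distinct common ancestors add.
M and N are related in two ways: second cousins through their fathers (r = 1/32) and half first cousins through their mothers (r = 1/16).
r = 1/32 + 1/16 = 0.09375.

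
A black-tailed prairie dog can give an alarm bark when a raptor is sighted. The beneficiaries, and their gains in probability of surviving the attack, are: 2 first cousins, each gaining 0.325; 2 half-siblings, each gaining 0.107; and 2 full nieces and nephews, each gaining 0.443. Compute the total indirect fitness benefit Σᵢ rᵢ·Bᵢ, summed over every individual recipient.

0.35625

r to a first cousin = 1/8 (first cousins share one grandparent pair — two paths of length 4: r = 2·(1/2)^4 = 1/8).
r to a half-sibling = 0.25 (half-sibs share one parent — one path of length 2: r = (1/2)^2 = 1/4).
r to a full niece or nephew = 1/4 (full aunt/uncle↔niece/nephew: two paths of length 3 through the shared grandparent pair: r = 2·(1/2)^3 = 1/4).
Summing one r·B term per recipient: 2·0.125·0.325 + 2·0.25·0.107 + 2·0.25·0.443 = 0.35625.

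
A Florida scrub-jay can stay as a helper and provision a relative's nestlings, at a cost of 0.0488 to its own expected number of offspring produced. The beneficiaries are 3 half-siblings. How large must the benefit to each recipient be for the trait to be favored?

0.0651

r to a half-sibling = 0.25 (half-sibs share one parent — one path of length 2: r = (1/2)^2 = 1/4).
Hamilton's rule with n recipients of equal r: n·r·B > C, so B > C/(n·r) = 0.0488/(3·0.25) = 0.0651.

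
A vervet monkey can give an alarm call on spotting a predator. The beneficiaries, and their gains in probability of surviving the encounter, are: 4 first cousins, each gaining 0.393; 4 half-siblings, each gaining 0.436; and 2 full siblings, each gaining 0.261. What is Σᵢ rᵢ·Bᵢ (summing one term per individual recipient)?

r to a first cousin = 1/8 (first cousins share one grandparent pair — two paths of length 4: r = 2·(1/2)^4 = 1/8).
r to a half-sibling = 1/4 (half-sibs share one parent — one path of length 2: r = (1/2)^2 = 1/4).
r to a full sibling = 1/2 (full sibs share both parents — two paths of length 2: r = 2·(1/2)^2 = 1/2).
Summing one r·B term per recipient: 4·0.125·0.393 + 4·0.25·0.436 + 2·0.5·0.261 = 0.8935.

0.8935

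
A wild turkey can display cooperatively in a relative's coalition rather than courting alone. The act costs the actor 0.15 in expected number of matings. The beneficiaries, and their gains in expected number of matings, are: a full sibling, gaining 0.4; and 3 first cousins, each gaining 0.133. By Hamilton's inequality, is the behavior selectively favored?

Yes

Hamilton's rule: the trait is favored when the sum of r·B over every recipient exceeds the actor's cost C.
r to a full sibling = 0.5 (full sibs share both parents — two paths of length 2: r = 2·(1/2)^2 = 1/2).
r to a first cousin = 0.125 (first cousins share one grandparent pair — two paths of length 4: r = 2·(1/2)^4 = 1/8).
Summing one r·B term per recipient: 1·0.5·0.4 + 3·0.125·0.133 = 0.249875.
0.249875 > 0.15: the indirect benefit exceeds the cost.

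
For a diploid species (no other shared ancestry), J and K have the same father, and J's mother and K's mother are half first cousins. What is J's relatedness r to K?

With two independent routes of shared ancestry, r is the sum of the two contributions.
J and K are related in two ways: half-sibs through their shared father (r = 1/4) and half second cousins through their mothers (r = 1/64).
r = 1/4 + 1/64 = 17/64 = 0.265625.

0.265625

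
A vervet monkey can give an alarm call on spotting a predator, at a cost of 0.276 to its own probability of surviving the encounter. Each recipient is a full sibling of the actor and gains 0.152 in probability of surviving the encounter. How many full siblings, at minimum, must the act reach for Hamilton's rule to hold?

4

r to a full sibling = 0.5 (full sibs share both parents — two paths of length 2: r = 2·(1/2)^2 = 1/2).
Hamilton's rule: n·r·B > C  ⇒  n > C/(r·B) = 0.276/(0.5·0.152) = 3.632.
The smallest integer exceeding 3.632 is 4.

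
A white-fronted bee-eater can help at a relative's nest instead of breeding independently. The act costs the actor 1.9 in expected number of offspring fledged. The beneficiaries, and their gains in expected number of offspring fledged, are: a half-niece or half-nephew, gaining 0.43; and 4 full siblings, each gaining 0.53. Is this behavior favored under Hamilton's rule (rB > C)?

Hamilton's rule: the trait is favored when the sum of r·B over every recipient exceeds the actor's cost C.
r to a half-niece or half-nephew = 1/8 (half-aunt/uncle↔niece/nephew: one path of length 3: r = (1/2)^3 = 1/8).
r to a full sibling = 1/2 (full sibs share both parents — two paths of length 2: r = 2·(1/2)^2 = 1/2).
Summing one r·B term per recipient: 1·0.125·0.43 + 4·0.5·0.53 = 1.11375.
1.11375 < 1.9: the indirect benefit is less than the cost.

No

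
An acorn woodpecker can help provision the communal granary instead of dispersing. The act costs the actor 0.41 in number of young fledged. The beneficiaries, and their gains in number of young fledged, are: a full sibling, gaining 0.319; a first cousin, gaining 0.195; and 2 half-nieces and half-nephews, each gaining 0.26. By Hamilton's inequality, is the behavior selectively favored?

No

Hamilton's rule: the trait is favored when the sum of r·B over every recipient exceeds the actor's cost C.
r to a full sibling = 1/2 (full sibs share both parents — two paths of length 2: r = 2·(1/2)^2 = 1/2).
r to a first cousin = 0.125 (first cousins share one grandparent pair — two paths of length 4: r = 2·(1/2)^4 = 1/8).
r to a half-niece or half-nephew = 0.125 (half-aunt/uncle↔niece/nephew: one path of length 3: r = (1/2)^3 = 1/8).
Summing one r·B term per recipient: 1·0.5·0.319 + 1·0.125·0.195 + 2·0.125·0.26 = 0.248875.
0.248875 < 0.41: the indirect benefit is less than the cost.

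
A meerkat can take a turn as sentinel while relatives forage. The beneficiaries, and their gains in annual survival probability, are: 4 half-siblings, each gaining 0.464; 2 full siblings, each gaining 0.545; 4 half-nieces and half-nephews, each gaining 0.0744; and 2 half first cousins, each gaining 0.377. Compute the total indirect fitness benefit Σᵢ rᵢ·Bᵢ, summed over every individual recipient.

r to a half-sibling = 0.25 (half-sibs share one parent — one path of length 2: r = (1/2)^2 = 1/4).
r to a full sibling = 0.5 (full sibs share both parents — two paths of length 2: r = 2·(1/2)^2 = 1/2).
r to a half-niece or half-nephew = 0.125 (half-aunt/uncle↔niece/nephew: one path of length 3: r = (1/2)^3 = 1/8).
r to a half first cousin = 1/16 (half first cousins share one grandparent — one path of length 4: r = (1/2)^4 = 1/16).
Summing one r·B term per recipient: 4·0.25·0.464 + 2·0.5·0.545 + 4·0.125·0.0744 + 2·0.0625·0.377 = 1.093325.

1.093325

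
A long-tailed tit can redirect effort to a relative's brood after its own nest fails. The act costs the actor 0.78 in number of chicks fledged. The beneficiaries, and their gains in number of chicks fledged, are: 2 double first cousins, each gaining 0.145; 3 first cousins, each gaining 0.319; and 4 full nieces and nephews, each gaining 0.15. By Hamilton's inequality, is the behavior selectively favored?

Hamilton's rule: the trait is favored when the sum of r·B over every recipient exceeds the actor's cost C.
r to a double first cousin = 1/4 (double first cousins share both grandparent pairs — four paths of length 4: r = 4·(1/2)^4 = 1/4).
r to a first cousin = 1/8 (first cousins share one grandparent pair — two paths of length 4: r = 2·(1/2)^4 = 1/8).
r to a full niece or nephew = 0.25 (full aunt/uncle↔niece/nephew: two paths of length 3 through the shared grandparent pair: r = 2·(1/2)^3 = 1/4).
Summing one r·B term per recipient: 2·0.25·0.145 + 3·0.125·0.319 + 4·0.25·0.15 = 0.342125.
0.342125 < 0.78: the indirect benefit is less than the cost.

No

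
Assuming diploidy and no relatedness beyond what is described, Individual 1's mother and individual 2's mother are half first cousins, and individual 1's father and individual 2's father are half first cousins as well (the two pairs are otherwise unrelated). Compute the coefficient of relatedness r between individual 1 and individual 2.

0.03125

Independent pedigree routes through distinct common ancestors add.
Individual 1 and individual 2 are related in two ways: half second cousins through their mothers (r = 1/64) and half second cousins through their fathers (r = 1/64).
r = 1/64 + 1/64 = 1/32 = 0.03125.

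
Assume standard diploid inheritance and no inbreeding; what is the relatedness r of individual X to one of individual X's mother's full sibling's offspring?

Each parent–offspring link contributes a factor of 1/2, and independent paths through distinct common ancestors add.
First cousins share one grandparent pair — two paths of length 4: r = 2·(1/2)^4 = 1/8.

0.125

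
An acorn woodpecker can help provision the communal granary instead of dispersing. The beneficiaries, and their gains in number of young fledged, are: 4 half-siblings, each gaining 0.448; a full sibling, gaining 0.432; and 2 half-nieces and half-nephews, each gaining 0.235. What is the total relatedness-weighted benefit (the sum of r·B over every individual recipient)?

0.72275

r to a half-sibling = 0.25 (half-sibs share one parent — one path of length 2: r = (1/2)^2 = 1/4).
r to a full sibling = 0.5 (full sibs share both parents — two paths of length 2: r = 2·(1/2)^2 = 1/2).
r to a half-niece or half-nephew = 0.125 (half-aunt/uncle↔niece/nephew: one path of length 3: r = (1/2)^3 = 1/8).
Summing one r·B term per recipient: 4·0.25·0.448 + 1·0.5·0.432 + 2·0.125·0.235 = 0.72275.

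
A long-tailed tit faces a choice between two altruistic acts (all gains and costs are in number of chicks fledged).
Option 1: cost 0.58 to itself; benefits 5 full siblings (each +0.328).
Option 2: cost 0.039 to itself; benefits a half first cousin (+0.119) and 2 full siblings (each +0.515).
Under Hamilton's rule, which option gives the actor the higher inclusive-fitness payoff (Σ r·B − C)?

Option 1: r to a full sibling = 0.5.
Option 1: Σ r·B − C = (5·0.5·0.328) − 0.58 = 0.24.
Option 2: r to a half first cousin = 0.0625.
Option 2: r to a full sibling = 0.5.
Option 2: Σ r·B − C = (1·0.0625·0.119 + 2·0.5·0.515) − 0.039 = 0.4834375.
Option 2 has the higher net inclusive-fitness payoff.

Option 2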